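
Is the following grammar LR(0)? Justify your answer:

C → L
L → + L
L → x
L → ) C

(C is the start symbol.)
Yes, the grammar is LR(0)

A grammar is LR(0) if no state in the canonical LR(0) collection has:
  - both a shift item (dot before a terminal) and a complete item (shift-reduce conflict), or
  - two or more complete items (reduce-reduce conflict; the accept item [C' → C .] counts as a complete item here).

Augment with C' → C and build the canonical LR(0) collection (I0 = CLOSURE({[C' → . C]}), then GOTO on every symbol after a dot until no new states appear). It has 8 states:
  I0: { [C → . L], [C' → . C], [L → . ) C], [L → . + L], [L → . x] }  — shift
  I1: { [C → . L], [L → ) . C], [L → . ) C], [L → . + L], [L → . x] }  — shift
  I2: { [L → + . L], [L → . ) C], [L → . + L], [L → . x] }  — shift
  I3: { [C' → C .] }  — accept
  I4: { [C → L .] }  — reduce
  I5: { [L → x .] }  — reduce
  I6: { [L → + L .] }  — reduce
  I7: { [L → ) C .] }  — reduce

Every state is either a pure shift/goto state or contains exactly one complete item and nothing to shift — no conflicts. The grammar is LR(0).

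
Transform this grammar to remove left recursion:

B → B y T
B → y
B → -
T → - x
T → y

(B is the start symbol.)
B is directly left-recursive. The standard transformation for
  A → A α₁ | ... | A α_m | β₁ | ... | β_n
is
  A  → β₁ A' | ... | β_n A'
  A' → α₁ A' | ... | α_m A' | ε

B → y becomes B → y B'
B → - becomes B → - B'
B → B y T becomes B' → y T B'
Add B' → ε

Productions for other non-terminals are unchanged:
  T → - x
  T → y

Resulting grammar:
B → y B'
B → - B'
B' → y T B'
B' → ε
T → - x
T → y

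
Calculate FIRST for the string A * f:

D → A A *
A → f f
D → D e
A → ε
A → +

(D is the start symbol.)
FIRST sets of the non-terminals involved (from the grammar, by fixed-point iteration):
  FIRST(A) = { '+', 'f', ε }

To compute FIRST(A * f), process the symbols left to right:
Symbol A is a non-terminal. Add FIRST(A) \ {ε} = { '+', 'f' }
A is nullable (ε ∈ FIRST(A)), continue to the next symbol.
Symbol * is a terminal. Add '*' and stop.
FIRST(A * f) = { '*', '+', 'f' }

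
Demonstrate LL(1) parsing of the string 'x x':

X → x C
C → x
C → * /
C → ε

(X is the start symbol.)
Stack is shown with the top on the left.

Stack  Input  Action
--------------------
X $    x x $  output X → x C
x C $  x x $  match 'x'
C $    x $    output C → x
x $    x $    match 'x'
$      $      accept

The string is accepted.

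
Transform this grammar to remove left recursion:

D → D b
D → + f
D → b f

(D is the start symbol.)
D is directly left-recursive. The standard transformation for
  A → A α₁ | ... | A α_m | β₁ | ... | β_n
is
  A  → β₁ A' | ... | β_n A'
  A' → α₁ A' | ... | α_m A' | ε

D → + f becomes D → + f D'
D → b f becomes D → b f D'
D → D b becomes D' → b D'
Add D' → ε

Resulting grammar:
D → + f D'
D → b f D'
D' → b D'
D' → ε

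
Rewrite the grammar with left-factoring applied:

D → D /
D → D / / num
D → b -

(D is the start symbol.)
Left-factoring transforms A → αβ₁ | αβ₂ into A → αA' and A' → β₁ | β₂
(α is the longest common prefix among the alternatives). Repeat until
no nonterminal has two alternatives with a common prefix.

Round 1: D has alternatives sharing prefix 'D /'. Introduce D': D → D / D'
  Add: D' → ε
  Add: D' → / num

No remaining common prefixes — done.

Resulting grammar:
D → D / D'
D' → ε
D' → / num
D → b -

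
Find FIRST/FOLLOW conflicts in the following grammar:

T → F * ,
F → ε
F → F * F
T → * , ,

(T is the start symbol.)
A FIRST/FOLLOW conflict occurs when a non-terminal N has a nullable alternative N → β (β ⇒* ε) and another alternative N → α with FIRST(α) ∩ FOLLOW(N) ≠ ∅: on such a lookahead the parser cannot decide between expanding α and letting N vanish via β.

Nullable non-terminals: F.
FIRST sets used below: FIRST(F) = { '*', ε }

F: nullable alternative(s) F → ε; FOLLOW(F) = { '*' }
  F → ε: FIRST \ {ε} = { } — this is the only nullable alternative, skip
  F → F * F: FIRST \ {ε} = { '*' } — overlaps FOLLOW(F) on { '*' }: CONFLICT

T has no nullable alternative, so no FIRST/FOLLOW check is needed there.

So the grammar has 1 FIRST/FOLLOW conflict (marked CONFLICT above).

Answer: Yes. F → F '*' F with FOLLOW(F) on { '*' }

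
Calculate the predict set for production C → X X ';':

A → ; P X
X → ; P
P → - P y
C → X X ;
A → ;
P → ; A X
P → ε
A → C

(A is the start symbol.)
{ ';' }

PREDICT(C → X X ';') = (FIRST(RHS) \ {ε}) ∪ (FOLLOW(C) if ε ∈ FIRST(RHS), i.e. RHS ⇒* ε)
FIRST(X) = { ';' }
FIRST(X X ';') = { ';' }
ε ∉ FIRST(X X ';'), so FOLLOW(C) is not added.
PREDICT(C → X X ';') = { ';' }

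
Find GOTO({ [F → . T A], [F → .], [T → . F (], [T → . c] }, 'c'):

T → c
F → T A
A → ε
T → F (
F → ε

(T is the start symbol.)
GOTO(I, 'c') = CLOSURE({ [A → αX.β] : [A → α.Xβ] ∈ I, X = 'c' })

Items with dot before 'c', with the dot advanced:
  [T → . c] → [T → c .]
Closure adds nothing (no advanced item has the dot before a non-terminal).

GOTO = { [T → c .] }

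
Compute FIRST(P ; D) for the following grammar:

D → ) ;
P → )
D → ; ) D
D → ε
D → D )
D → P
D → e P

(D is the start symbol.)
{ ')' }

FIRST sets of the non-terminals involved (from the grammar, by fixed-point iteration):
  FIRST(P) = { ')' }

To compute FIRST(P ; D), process the symbols left to right:
Symbol P is a non-terminal. Add FIRST(P) \ {ε} = { ')' }
P is not nullable (ε ∉ FIRST(P)), so stop here.
FIRST(P ; D) = { ')' }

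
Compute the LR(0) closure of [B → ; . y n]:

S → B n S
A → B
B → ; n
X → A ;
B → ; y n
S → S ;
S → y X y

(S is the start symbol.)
{ [B → ; . y n] }

To compute CLOSURE, for each item [A → α.Bβ] where B is a non-terminal, add [B → .γ] for all productions B → γ; repeat for the newly added items until nothing changes.

Start with: [B → ; . y n]
The dot precedes the terminal y, so nothing is added.

CLOSURE = { [B → ; . y n] }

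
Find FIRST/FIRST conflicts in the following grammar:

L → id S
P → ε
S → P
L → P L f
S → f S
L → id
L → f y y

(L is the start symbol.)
A FIRST/FIRST conflict occurs when two productions N → α and N → β for the same non-terminal have FIRST(α) ∩ FIRST(β) ≠ ∅ (with ε ∈ FIRST of a nullable right-hand side, so two nullable alternatives also conflict).

FIRST sets of the non-terminals at (or reachable through a nullable prefix from) the front of some alternative:
  FIRST(P) = { ε }
  FIRST(L) = { 'f', 'id' }

Productions for L:
  L → id S: FIRST = { 'id' }
  L → P L f: FIRST = { 'f', 'id' }
  L → id: FIRST = { 'id' }
  L → f y y: FIRST = { 'f' }
Productions for S:
  S → P: FIRST = { ε }
  S → f S: FIRST = { 'f' }
P has only one production, so no FIRST/FIRST conflict is possible there.

Conflict for L: L → id S and L → P L f
  Overlap: { 'id' }
Conflict for L: L → id S and L → id
  Overlap: { 'id' }
Conflict for L: L → P L f and L → id
  Overlap: { 'id' }
Conflict for L: L → P L f and L → f y y
  Overlap: { 'f' }

Answer: Yes. L → id S / L → P L f on { 'id' }; L → id S / L → id on { 'id' }; L → P L f / L → id on { 'id' }; L → P L f / L → f y y on { 'f' }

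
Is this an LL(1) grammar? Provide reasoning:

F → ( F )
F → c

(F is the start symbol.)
Yes, the grammar is LL(1).

A grammar is LL(1) if for each non-terminal N with multiple productions, the predict sets of those productions are pairwise disjoint, where PREDICT(N → α) = (FIRST(α) \ {ε}) ∪ (FOLLOW(N) if α ⇒* ε).

For F:
  PREDICT(F → '(' F ')') = { '(' }
  PREDICT(F → c) = { 'c' }

All predict sets are disjoint. The grammar IS LL(1).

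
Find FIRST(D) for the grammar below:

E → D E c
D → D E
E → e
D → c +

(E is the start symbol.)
{ 'c' }

From D → D E:
  - D is the symbol being defined: contributes nothing new
    D is not nullable, so stop
From D → c +:
  - c is a terminal: add 'c' and stop

Collecting: FIRST(D) = { 'c' }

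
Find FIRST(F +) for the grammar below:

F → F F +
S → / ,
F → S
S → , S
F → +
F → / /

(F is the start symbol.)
FIRST sets of the non-terminals involved (from the grammar, by fixed-point iteration):
  FIRST(F) = { '+', ',', '/' }

To compute FIRST(F +), process the symbols left to right:
Symbol F is a non-terminal. Add FIRST(F) \ {ε} = { '+', ',', '/' }
F is not nullable (ε ∉ FIRST(F)), so stop here.
FIRST(F +) = { '+', ',', '/' }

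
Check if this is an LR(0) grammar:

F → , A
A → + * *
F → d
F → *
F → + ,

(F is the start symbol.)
Yes, the grammar is LR(0)

A grammar is LR(0) if no state in the canonical LR(0) collection has:
  - both a shift item (dot before a terminal) and a complete item (shift-reduce conflict), or
  - two or more complete items (reduce-reduce conflict; the accept item [F' → F .] counts as a complete item here).

Augment with F' → F and build the canonical LR(0) collection (I0 = CLOSURE({[F' → . F]}), then GOTO on every symbol after a dot until no new states appear). It has 11 states:
  I0: { [F → . *], [F → . + ,], [F → . , A], [F → . d], [F' → . F] }  — shift
  I1: { [F → * .] }  — reduce
  I2: { [F → + . ,] }  — shift
  I3: { [A → . + * *], [F → , . A] }  — shift
  I4: { [F' → F .] }  — accept
  I5: { [F → d .] }  — reduce
  I6: { [A → + . * *] }  — shift
  I7: { [F → , A .] }  — reduce
  I8: { [A → + * . *] }  — shift
  I9: { [A → + * * .] }  — reduce
  I10: { [F → + , .] }  — reduce

Every state is either a pure shift/goto state or contains exactly one complete item and nothing to shift — no conflicts. The grammar is LR(0).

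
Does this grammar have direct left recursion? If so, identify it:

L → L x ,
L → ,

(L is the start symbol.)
Direct left recursion occurs when N → N α for some non-terminal N (the right-hand side begins with the left-hand side itself).

L → L x ,: LEFT RECURSIVE (starts with L)
L → ,: starts with ','

The grammar has direct left recursion on: L.

Answer: Yes, L is left-recursive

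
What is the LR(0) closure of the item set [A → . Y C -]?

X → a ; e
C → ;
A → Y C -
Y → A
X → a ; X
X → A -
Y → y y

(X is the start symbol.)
{ [A → . Y C -], [Y → . A], [Y → . y y] }

Start with: [A → . Y C -]
  [A → . Y C -] has the dot before Y: add [Y → . A], [Y → . y y]
  [Y → . A] has the dot before A: all A-items already present
No further items can be added.

CLOSURE = { [A → . Y C -], [Y → . A], [Y → . y y] }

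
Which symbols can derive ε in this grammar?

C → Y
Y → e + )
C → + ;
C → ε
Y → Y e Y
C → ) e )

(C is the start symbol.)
A non-terminal is nullable if it can derive ε (the empty string): either it has an ε-production, or it has a production whose right-hand side consists entirely of nullable non-terminals.

ε-productions: C → ε
So C is immediately nullable.
No further non-terminal can be added: every production for the remaining non-terminals contains a terminal or a non-nullable non-terminal.
Nullable = { 'C' }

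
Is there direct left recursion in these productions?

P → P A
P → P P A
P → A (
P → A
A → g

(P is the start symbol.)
P → P A: LEFT RECURSIVE (starts with P)
P → P P A: LEFT RECURSIVE (starts with P)
P → A (: starts with A
P → A: starts with A
A → g: starts with g

The grammar has direct left recursion on: P.

Answer: Yes, P is left-recursive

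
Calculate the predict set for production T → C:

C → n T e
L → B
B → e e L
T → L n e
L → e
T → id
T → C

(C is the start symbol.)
{ 'n' }

PREDICT(T → C) = (FIRST(RHS) \ {ε}) ∪ (FOLLOW(T) if ε ∈ FIRST(RHS), i.e. RHS ⇒* ε)
FIRST(C) = { 'n' }
FIRST(C) = { 'n' }
ε ∉ FIRST(C), so FOLLOW(T) is not added.
PREDICT(T → C) = { 'n' }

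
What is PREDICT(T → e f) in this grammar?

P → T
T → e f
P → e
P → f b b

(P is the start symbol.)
{ 'e' }

PREDICT(T → e f) = (FIRST(RHS) \ {ε}) ∪ (FOLLOW(T) if ε ∈ FIRST(RHS), i.e. RHS ⇒* ε)
FIRST(e f) = { 'e' }
ε ∉ FIRST(e f), so FOLLOW(T) is not added.
PREDICT(T → e f) = { 'e' }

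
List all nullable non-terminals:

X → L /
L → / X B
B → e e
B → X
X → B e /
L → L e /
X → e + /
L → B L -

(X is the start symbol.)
None

A non-terminal is nullable if it can derive ε (the empty string): either it has an ε-production, or it has a production whose right-hand side consists entirely of nullable non-terminals.

There are no ε-productions, so no non-terminal can derive ε.
No non-terminals are nullable.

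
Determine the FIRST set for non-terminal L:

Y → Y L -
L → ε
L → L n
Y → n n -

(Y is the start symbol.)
To compute FIRST(L), examine every production with L on the left-hand side, reading each right-hand side left to right until a non-nullable symbol is reached.

From L → ε:
  - ε-production, so ε ∈ FIRST(L)
From L → L n:
  - L is the symbol being defined: contributes nothing new
    L is nullable, so continue to the next symbol
  - n is a terminal: add 'n' and stop

Collecting: FIRST(L) = { 'n', ε }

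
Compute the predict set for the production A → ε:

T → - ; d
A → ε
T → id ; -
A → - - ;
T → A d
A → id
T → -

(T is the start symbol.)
{ 'd' }

PREDICT(A → ε) = (FIRST(RHS) \ {ε}) ∪ (FOLLOW(A) if ε ∈ FIRST(RHS), i.e. RHS ⇒* ε)
The right-hand side is ε (FIRST(ε) = { ε }), so the predict set is FOLLOW(A) = { 'd' }
PREDICT(A → ε) = { 'd' }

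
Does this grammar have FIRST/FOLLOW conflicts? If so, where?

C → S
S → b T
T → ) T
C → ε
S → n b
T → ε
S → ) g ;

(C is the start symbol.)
A FIRST/FOLLOW conflict occurs when a non-terminal N has a nullable alternative N → β (β ⇒* ε) and another alternative N → α with FIRST(α) ∩ FOLLOW(N) ≠ ∅: on such a lookahead the parser cannot decide between expanding α and letting N vanish via β.

Nullable non-terminals: C, T.
FIRST sets used below: FIRST(S) = { ')', 'b', 'n' }

C: nullable alternative(s) C → ε; FOLLOW(C) = { $ }
  C → S: FIRST \ {ε} = { ')', 'b', 'n' } — disjoint from FOLLOW(C)
  C → ε: FIRST \ {ε} = { } — this is the only nullable alternative, skip

T: nullable alternative(s) T → ε; FOLLOW(T) = { $ }
  T → ) T: FIRST \ {ε} = { ')' } — disjoint from FOLLOW(T)
  T → ε: FIRST \ {ε} = { } — this is the only nullable alternative, skip

S has no nullable alternative, so no FIRST/FOLLOW check is needed there.

No FIRST/FOLLOW conflicts found.

Answer: No FIRST/FOLLOW conflicts.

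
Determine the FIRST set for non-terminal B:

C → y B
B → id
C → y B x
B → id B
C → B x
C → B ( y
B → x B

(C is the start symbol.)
{ 'id', 'x' }

To compute FIRST(B), examine every production with B on the left-hand side, reading each right-hand side left to right until a non-nullable symbol is reached.

From B → id:
  - id is a terminal: add 'id' and stop
From B → id B:
  - id is a terminal: add 'id' and stop
From B → x B:
  - x is a terminal: add 'x' and stop

Collecting: FIRST(B) = { 'id', 'x' }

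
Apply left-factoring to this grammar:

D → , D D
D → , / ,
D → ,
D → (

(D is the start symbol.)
Left-factoring transforms A → αβ₁ | αβ₂ into A → αA' and A' → β₁ | β₂
(α is the longest common prefix among the alternatives). Repeat until
no nonterminal has two alternatives with a common prefix.

Round 1: D has alternatives sharing prefix ','. Introduce D': D → , D'
  Add: D' → D D
  Add: D' → / ,
  Add: D' → ε

No remaining common prefixes — done.

Resulting grammar:
D → , D'
D' → D D
D' → / ,
D' → ε
D → (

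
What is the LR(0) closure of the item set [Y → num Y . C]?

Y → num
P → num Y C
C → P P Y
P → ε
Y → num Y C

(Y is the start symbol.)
{ [C → . P P Y], [P → . num Y C], [P → .], [Y → num Y . C] }

To compute CLOSURE, for each item [A → α.Bβ] where B is a non-terminal, add [B → .γ] for all productions B → γ; repeat for the newly added items until nothing changes.

Start with: [Y → num Y . C]
  [Y → num Y . C] has the dot before C: add [C → . P P Y]
  [C → . P P Y] has the dot before P: add [P → . num Y C], [P → .]
No further items can be added.

CLOSURE = { [C → . P P Y], [P → . num Y C], [P → .], [Y → num Y . C] }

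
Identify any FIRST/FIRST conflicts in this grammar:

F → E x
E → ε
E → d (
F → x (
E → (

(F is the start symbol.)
A FIRST/FIRST conflict occurs when two productions N → α and N → β for the same non-terminal have FIRST(α) ∩ FIRST(β) ≠ ∅ (with ε ∈ FIRST of a nullable right-hand side, so two nullable alternatives also conflict).

FIRST sets of the non-terminals at (or reachable through a nullable prefix from) the front of some alternative:
  FIRST(E) = { '(', 'd', ε }

Productions for F:
  F → E x: FIRST = { '(', 'd', 'x' }
  F → x (: FIRST = { 'x' }
Productions for E:
  E → ε: FIRST = { ε }
  E → d (: FIRST = { 'd' }
  E → (: FIRST = { '(' }

Conflict for F: F → E x and F → x (
  Overlap: { 'x' }

Answer: Yes. F → E x / F → x '(' on { 'x' }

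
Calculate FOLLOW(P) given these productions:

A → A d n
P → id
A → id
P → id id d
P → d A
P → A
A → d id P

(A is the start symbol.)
In A → d id P: P is at the end, add FOLLOW(A)

The FOLLOW sets referred to above (computed the same way, to a fixed point):
  FOLLOW(A) = { $, 'd' }

Taking the union: FOLLOW(P) = { $, 'd' }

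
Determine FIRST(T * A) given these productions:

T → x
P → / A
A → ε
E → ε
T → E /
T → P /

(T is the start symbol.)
{ '/', 'x' }

FIRST sets of the non-terminals involved (from the grammar, by fixed-point iteration):
  FIRST(T) = { '/', 'x' }

To compute FIRST(T * A), process the symbols left to right:
Symbol T is a non-terminal. Add FIRST(T) \ {ε} = { '/', 'x' }
T is not nullable (ε ∉ FIRST(T)), so stop here.
FIRST(T * A) = { '/', 'x' }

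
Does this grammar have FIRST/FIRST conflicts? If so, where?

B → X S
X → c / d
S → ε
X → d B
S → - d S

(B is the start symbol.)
No FIRST/FIRST conflicts.

A FIRST/FIRST conflict occurs when two productions N → α and N → β for the same non-terminal have FIRST(α) ∩ FIRST(β) ≠ ∅ (with ε ∈ FIRST of a nullable right-hand side, so two nullable alternatives also conflict).

Productions for X:
  X → c / d: FIRST = { 'c' }
  X → d B: FIRST = { 'd' }
Productions for S:
  S → ε: FIRST = { ε }
  S → - d S: FIRST = { '-' }
B has only one production, so no FIRST/FIRST conflict is possible there.

All alternatives of each non-terminal have pairwise disjoint FIRST sets.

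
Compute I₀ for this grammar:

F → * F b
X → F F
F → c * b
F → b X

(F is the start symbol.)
{ [F → . * F b], [F → . b X], [F → . c * b], [F' → . F] }

First, augment the grammar with F' → F
I₀ = CLOSURE({ [F' → . F] }):
  [F' → . F] has the dot before F: add [F → . * F b], [F → . c * b], [F → . b X]
No further items can be added.

I₀ = { [F → . * F b], [F → . b X], [F → . c * b], [F' → . F] }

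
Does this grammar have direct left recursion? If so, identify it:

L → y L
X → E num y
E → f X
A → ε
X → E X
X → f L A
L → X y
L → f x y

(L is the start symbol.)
Direct left recursion occurs when N → N α for some non-terminal N (the right-hand side begins with the left-hand side itself).

L → y L: starts with y
X → E num y: starts with E
E → f X: starts with f
A → ε: starts with ε
X → E X: starts with E
X → f L A: starts with f
L → X y: starts with X
L → f x y: starts with f

No direct left recursion found.

Answer: No direct left recursion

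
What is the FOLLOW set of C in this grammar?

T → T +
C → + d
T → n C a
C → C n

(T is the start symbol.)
{ 'a', 'n' }

To compute FOLLOW(C), find every occurrence of C on a right-hand side N → α C β: add FIRST(β) \ {ε}, and if β is empty or nullable also add FOLLOW(N). Iterate to a fixed point.

In T → n C a: C is followed by a, add FIRST(a) \ {ε} = { 'a' }
In C → C n: C is followed by n, add FIRST(n) \ {ε} = { 'n' }

Taking the union: FOLLOW(C) = { 'a', 'n' }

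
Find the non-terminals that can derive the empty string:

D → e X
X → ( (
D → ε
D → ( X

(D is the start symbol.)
A non-terminal is nullable if it can derive ε (the empty string): either it has an ε-production, or it has a production whose right-hand side consists entirely of nullable non-terminals.

ε-productions: D → ε
So D is immediately nullable.
No further non-terminal can be added: every production for the remaining non-terminals contains a terminal or a non-nullable non-terminal.
Nullable = { 'D' }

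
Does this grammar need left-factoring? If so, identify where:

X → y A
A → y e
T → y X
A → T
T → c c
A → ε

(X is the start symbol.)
Left-factoring is needed when two productions for the same non-terminal
share a common prefix on the right-hand side.

Productions for A:
  A → y e
  A → T
  A → ε
Productions for T:
  T → y X
  T → c c

No common prefixes found.

Answer: No, left-factoring is not needed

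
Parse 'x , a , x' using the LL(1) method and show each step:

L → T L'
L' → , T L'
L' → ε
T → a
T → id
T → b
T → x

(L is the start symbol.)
LL(1) parsing maintains a stack (initially the start symbol over $) and the input. At each step: if the stack top is a terminal, match it against the current input token; if it is a non-terminal N, replace it with the RHS of M[N, lookahead] (the unique production whose predict set contains the lookahead).

Stack is shown with the top on the left.

Stack     Input        Action
-----------------------------
L $       x , a , x $  output L → T L'
T L' $    x , a , x $  output T → x
x L' $    x , a , x $  match 'x'
L' $      , a , x $    output L' → , T L'
, T L' $  , a , x $    match ','
T L' $    a , x $      output T → a
a L' $    a , x $      match 'a'
L' $      , x $        output L' → , T L'
, T L' $  , x $        match ','
T L' $    x $          output T → x
x L' $    x $          match 'x'
L' $      $            output L' → ε
$         $            accept

The string is accepted.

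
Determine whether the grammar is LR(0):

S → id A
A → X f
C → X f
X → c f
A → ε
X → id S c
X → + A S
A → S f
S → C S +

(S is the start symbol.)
No. Shift-reduce conflict between [A → .] and [S → . id A]

A grammar is LR(0) if no state in the canonical LR(0) collection has:
  - both a shift item (dot before a terminal) and a complete item (shift-reduce conflict), or
  - two or more complete items (reduce-reduce conflict; the accept item [S' → S .] counts as a complete item here).

Augment with S' → S and build the canonical LR(0) collection (I0 = CLOSURE({[S' → . S]}), then GOTO on every symbol after a dot until no new states appear). It has 20 states:
  I0: { [C → . X f], [S → . C S +], [S → . id A], [S' → . S], [X → . + A S], [X → . c f], [X → . id S c] }  — shift
  I1: { [A → . S f], [A → . X f], [A → .], [C → . X f], [S → . C S +], [S → . id A], [X → + . A S], [X → . + A S], [X → . c f], [X → . id S c] }  — shift, reduce
  I2: { [C → . X f], [S → . C S +], [S → . id A], [S → C . S +], [X → . + A S], [X → . c f], [X → . id S c] }  — shift
  I3: { [S' → S .] }  — accept
  I4: { [C → X . f] }  — shift
  I5: { [X → c . f] }  — shift
  I6: { [A → . S f], [A → . X f], [A → .], [C → . X f], [S → . C S +], [S → . id A], [S → id . A], [X → . + A S], [X → . c f], [X → . id S c], [X → id . S c] }  — shift, reduce
  I7: { [S → id A .] }  — reduce
  I8: { [A → S . f], [X → id S . c] }  — shift
  I9: { [A → X . f], [C → X . f] }  — shift
  I10: { [A → X f .], [C → X f .] }  — 2 reduces
  I11: { [X → id S c .] }  — reduce
  I12: { [A → S f .] }  — reduce
  I13: { [X → c f .] }  — reduce
  I14: { [C → X f .] }  — reduce
  I15: { [S → C S . +] }  — shift
  I16: { [S → C S + .] }  — reduce
  I17: { [C → . X f], [S → . C S +], [S → . id A], [X → + A . S], [X → . + A S], [X → . c f], [X → . id S c] }  — shift
  I18: { [A → S . f] }  — shift
  I19: { [X → + A S .] }  — reduce

Conflict in state I1:
  Shift-reduce conflict between [A → .] and [S → . id A]
So the grammar is NOT LR(0).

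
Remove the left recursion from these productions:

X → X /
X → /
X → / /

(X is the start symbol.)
X is directly left-recursive. The standard transformation for
  A → A α₁ | ... | A α_m | β₁ | ... | β_n
is
  A  → β₁ A' | ... | β_n A'
  A' → α₁ A' | ... | α_m A' | ε

X → / becomes X → / X'
X → / / becomes X → / / X'
X → X / becomes X' → / X'
Add X' → ε

Resulting grammar:
X → / X'
X → / / X'
X' → / X'
X' → ε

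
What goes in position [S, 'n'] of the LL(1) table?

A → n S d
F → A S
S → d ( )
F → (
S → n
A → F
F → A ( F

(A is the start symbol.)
S → n

To find M[S, 'n'], we find productions for S where 'n' is in the predict set (PREDICT(N → α) = (FIRST(α) \ {ε}) ∪ (FOLLOW(N) if α ⇒* ε)).

S → d ( ): PREDICT = { 'd' }
S → n: PREDICT = { 'n' }
  'n' is in predict set, so this production goes in M[S, 'n']

M[S, 'n'] = S → n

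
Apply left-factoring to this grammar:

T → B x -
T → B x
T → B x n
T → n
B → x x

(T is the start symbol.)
Left-factoring transforms A → αβ₁ | αβ₂ into A → αA' and A' → β₁ | β₂
(α is the longest common prefix among the alternatives). Repeat until
no nonterminal has two alternatives with a common prefix.

Round 1: T has alternatives sharing prefix 'B x'. Introduce T': T → B x T'
  Add: T' → -
  Add: T' → ε
  Add: T' → n

No remaining common prefixes — done.

Resulting grammar:
T → B x T'
T' → -
T' → ε
T' → n
T → n
B → x x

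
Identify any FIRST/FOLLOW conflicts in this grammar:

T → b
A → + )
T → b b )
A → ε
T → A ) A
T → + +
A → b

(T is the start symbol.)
No FIRST/FOLLOW conflicts.

A FIRST/FOLLOW conflict occurs when a non-terminal N has a nullable alternative N → β (β ⇒* ε) and another alternative N → α with FIRST(α) ∩ FOLLOW(N) ≠ ∅: on such a lookahead the parser cannot decide between expanding α and letting N vanish via β.

Nullable non-terminals: A.

A: nullable alternative(s) A → ε; FOLLOW(A) = { $, ')' }
  A → + ): FIRST \ {ε} = { '+' } — disjoint from FOLLOW(A)
  A → ε: FIRST \ {ε} = { } — this is the only nullable alternative, skip
  A → b: FIRST \ {ε} = { 'b' } — disjoint from FOLLOW(A)

T has no nullable alternative, so no FIRST/FOLLOW check is needed there.

No FIRST/FOLLOW conflicts found.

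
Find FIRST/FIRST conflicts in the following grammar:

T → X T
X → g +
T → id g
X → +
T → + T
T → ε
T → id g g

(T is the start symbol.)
A FIRST/FIRST conflict occurs when two productions N → α and N → β for the same non-terminal have FIRST(α) ∩ FIRST(β) ≠ ∅ (with ε ∈ FIRST of a nullable right-hand side, so two nullable alternatives also conflict).

FIRST sets of the non-terminals at (or reachable through a nullable prefix from) the front of some alternative:
  FIRST(X) = { '+', 'g' }

Productions for T:
  T → X T: FIRST = { '+', 'g' }
  T → id g: FIRST = { 'id' }
  T → + T: FIRST = { '+' }
  T → ε: FIRST = { ε }
  T → id g g: FIRST = { 'id' }
Productions for X:
  X → g +: FIRST = { 'g' }
  X → +: FIRST = { '+' }

Conflict for T: T → X T and T → + T
  Overlap: { '+' }
Conflict for T: T → id g and T → id g g
  Overlap: { 'id' }

Answer: Yes. T → X T / T → '+' T on { '+' }; T → id g / T → id g g on { 'id' }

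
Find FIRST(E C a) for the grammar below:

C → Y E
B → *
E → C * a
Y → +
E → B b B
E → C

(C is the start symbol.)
{ '*', '+' }

FIRST sets of the non-terminals involved (from the grammar, by fixed-point iteration):
  FIRST(E) = { '*', '+' }

To compute FIRST(E C a), process the symbols left to right:
Symbol E is a non-terminal. Add FIRST(E) \ {ε} = { '*', '+' }
E is not nullable (ε ∉ FIRST(E)), so stop here.
FIRST(E C a) = { '*', '+' }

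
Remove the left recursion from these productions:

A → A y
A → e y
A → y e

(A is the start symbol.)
A → e y A'
A → y e A'
A' → y A'
A' → ε

A is directly left-recursive. The standard transformation for
  A → A α₁ | ... | A α_m | β₁ | ... | β_n
is
  A  → β₁ A' | ... | β_n A'
  A' → α₁ A' | ... | α_m A' | ε

A → e y becomes A → e y A'
A → y e becomes A → y e A'
A → A y becomes A' → y A'
Add A' → ε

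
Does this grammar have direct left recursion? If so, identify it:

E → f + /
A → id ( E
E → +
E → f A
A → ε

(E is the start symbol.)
E → f + /: starts with f
A → id ( E: starts with id
E → +: starts with '+'
E → f A: starts with f
A → ε: starts with ε

No direct left recursion found.

Answer: No direct left recursion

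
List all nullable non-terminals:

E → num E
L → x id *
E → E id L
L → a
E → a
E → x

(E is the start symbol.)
A non-terminal is nullable if it can derive ε (the empty string): either it has an ε-production, or it has a production whose right-hand side consists entirely of nullable non-terminals.

There are no ε-productions, so no non-terminal can derive ε.
No non-terminals are nullable.

Answer: None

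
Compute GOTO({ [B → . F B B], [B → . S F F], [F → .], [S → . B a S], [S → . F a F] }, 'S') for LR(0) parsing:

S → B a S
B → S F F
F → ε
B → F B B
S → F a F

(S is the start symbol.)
GOTO(I, 'S') = CLOSURE({ [A → αX.β] : [A → α.Xβ] ∈ I, X = 'S' })

Items with dot before 'S', with the dot advanced:
  [B → . S F F] → [B → S . F F]
Closure of the advanced items:
  [B → S . F F] has the dot before F: add [F → .]

GOTO = { [B → S . F F], [F → .] }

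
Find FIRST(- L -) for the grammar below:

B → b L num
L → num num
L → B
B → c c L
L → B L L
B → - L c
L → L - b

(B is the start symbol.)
{ '-' }

To compute FIRST(- L -), process the symbols left to right:
Symbol - is a terminal. Add '-' and stop.
FIRST(- L -) = { '-' }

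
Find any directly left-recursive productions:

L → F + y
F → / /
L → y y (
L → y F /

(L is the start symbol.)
No direct left recursion

L → F + y: starts with F
F → / /: starts with '/'
L → y y (: starts with y
L → y F /: starts with y

No direct left recursion found.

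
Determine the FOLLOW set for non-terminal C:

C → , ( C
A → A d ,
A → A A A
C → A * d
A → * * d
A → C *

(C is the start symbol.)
{ $, '*' }

To compute FOLLOW(C), find every occurrence of C on a right-hand side N → α C β: add FIRST(β) \ {ε}, and if β is empty or nullable also add FOLLOW(N). Iterate to a fixed point.

C is the start symbol, so $ ∈ FOLLOW(C).
In C → , ( C: C is at the end; this adds FOLLOW(C) to itself — nothing new
In A → C *: C is followed by '*', add FIRST('*') \ {ε} = { '*' }

Taking the union: FOLLOW(C) = { $, '*' }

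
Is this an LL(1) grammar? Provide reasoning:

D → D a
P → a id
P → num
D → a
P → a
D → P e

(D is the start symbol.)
No. Predict set conflict for D: { 'a' }

A grammar is LL(1) if for each non-terminal N with multiple productions, the predict sets of those productions are pairwise disjoint, where PREDICT(N → α) = (FIRST(α) \ {ε}) ∪ (FOLLOW(N) if α ⇒* ε).

Relevant sets:
  FIRST(D) = { 'a', 'num' }
  FIRST(P) = { 'a', 'num' }

For D:
  PREDICT(D → D a) = { 'a', 'num' }
  PREDICT(D → a) = { 'a' }
  PREDICT(D → P e) = { 'a', 'num' }
For P:
  PREDICT(P → a id) = { 'a' }
  PREDICT(P → num) = { 'num' }
  PREDICT(P → a) = { 'a' }

Conflict found: Predict set conflict for D: { 'a' }
The grammar is NOT LL(1).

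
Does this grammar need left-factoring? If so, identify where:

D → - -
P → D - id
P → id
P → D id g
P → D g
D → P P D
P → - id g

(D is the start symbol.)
Left-factoring is needed when two productions for the same non-terminal
share a common prefix on the right-hand side.

Productions for D:
  D → - -
  D → P P D
Productions for P:
  P → D - id
  P → id
  P → D id g
  P → D g
  P → - id g

Found common prefix 'D' in productions for P

Answer: Yes, P has productions with common prefix 'D'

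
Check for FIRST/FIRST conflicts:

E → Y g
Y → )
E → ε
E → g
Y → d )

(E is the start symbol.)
A FIRST/FIRST conflict occurs when two productions N → α and N → β for the same non-terminal have FIRST(α) ∩ FIRST(β) ≠ ∅ (with ε ∈ FIRST of a nullable right-hand side, so two nullable alternatives also conflict).

FIRST sets of the non-terminals at (or reachable through a nullable prefix from) the front of some alternative:
  FIRST(Y) = { ')', 'd' }

Productions for E:
  E → Y g: FIRST = { ')', 'd' }
  E → ε: FIRST = { ε }
  E → g: FIRST = { 'g' }
Productions for Y:
  Y → ): FIRST = { ')' }
  Y → d ): FIRST = { 'd' }

All alternatives of each non-terminal have pairwise disjoint FIRST sets.

Answer: No FIRST/FIRST conflicts.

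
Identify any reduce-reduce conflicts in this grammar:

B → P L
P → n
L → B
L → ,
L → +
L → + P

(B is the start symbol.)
A reduce-reduce conflict occurs when an LR(0) state has two complete items [A → α .] and [B → β .] — both call for a reduction, and with no lookahead the parser cannot choose between them.

Augment with B' → B and build the canonical LR(0) collection (I0 = CLOSURE({[B' → . B]}), then GOTO on every symbol after a dot until no new states appear). It has 9 states:
  I0: { [B → . P L], [B' → . B], [P → . n] }  — shift
  I1: { [B' → B .] }  — accept
  I2: { [B → . P L], [B → P . L], [L → . + P], [L → . +], [L → . ,], [L → . B], [P → . n] }  — shift
  I3: { [P → n .] }  — reduce
  I4: { [L → + . P], [L → + .], [P → . n] }  — shift, reduce
  I5: { [L → , .] }  — reduce
  I6: { [L → B .] }  — reduce
  I7: { [B → P L .] }  — reduce
  I8: { [L → + P .] }  — reduce

No state contains more than one complete item.

Answer: No reduce-reduce conflicts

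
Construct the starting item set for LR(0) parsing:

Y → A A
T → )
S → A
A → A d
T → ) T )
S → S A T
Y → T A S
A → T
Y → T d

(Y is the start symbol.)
{ [A → . A d], [A → . T], [T → . ) T )], [T → . )], [Y → . A A], [Y → . T A S], [Y → . T d], [Y' → . Y] }

First, augment the grammar with Y' → Y
I₀ = CLOSURE({ [Y' → . Y] }):
  [Y' → . Y] has the dot before Y: add [Y → . A A], [Y → . T A S], [Y → . T d]
  [Y → . A A] has the dot before A: add [A → . A d], [A → . T]
  [Y → . T A S] has the dot before T: add [T → . )], [T → . ) T )]
No further items can be added.

I₀ = { [A → . A d], [A → . T], [T → . ) T )], [T → . )], [Y → . A A], [Y → . T A S], [Y → . T d], [Y' → . Y] }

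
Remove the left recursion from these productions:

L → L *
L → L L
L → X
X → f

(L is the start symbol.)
L → X L'
L' → * L'
L' → L L'
L' → ε
X → f

L is directly left-recursive. The standard transformation for
  A → A α₁ | ... | A α_m | β₁ | ... | β_n
is
  A  → β₁ A' | ... | β_n A'
  A' → α₁ A' | ... | α_m A' | ε

L → X becomes L → X L'
L → L * becomes L' → * L'
L → L L becomes L' → L L'
Add L' → ε

Productions for other non-terminals are unchanged:
  X → f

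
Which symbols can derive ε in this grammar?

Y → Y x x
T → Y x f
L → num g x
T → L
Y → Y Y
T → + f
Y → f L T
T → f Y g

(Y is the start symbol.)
None

There are no ε-productions, so no non-terminal can derive ε.
No non-terminals are nullable.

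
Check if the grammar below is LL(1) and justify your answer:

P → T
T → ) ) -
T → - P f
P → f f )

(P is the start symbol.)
Yes, the grammar is LL(1).

A grammar is LL(1) if for each non-terminal N with multiple productions, the predict sets of those productions are pairwise disjoint, where PREDICT(N → α) = (FIRST(α) \ {ε}) ∪ (FOLLOW(N) if α ⇒* ε).

Relevant sets:
  FIRST(T) = { ')', '-' }

For P:
  PREDICT(P → T) = { ')', '-' }
  PREDICT(P → f f ')') = { 'f' }
For T:
  PREDICT(T → ')' ')' '-') = { ')' }
  PREDICT(T → '-' P f) = { '-' }

All predict sets are disjoint. The grammar IS LL(1).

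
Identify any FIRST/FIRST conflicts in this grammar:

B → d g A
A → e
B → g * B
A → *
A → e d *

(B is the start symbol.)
A FIRST/FIRST conflict occurs when two productions N → α and N → β for the same non-terminal have FIRST(α) ∩ FIRST(β) ≠ ∅ (with ε ∈ FIRST of a nullable right-hand side, so two nullable alternatives also conflict).

Productions for B:
  B → d g A: FIRST = { 'd' }
  B → g * B: FIRST = { 'g' }
Productions for A:
  A → e: FIRST = { 'e' }
  A → *: FIRST = { '*' }
  A → e d *: FIRST = { 'e' }

Conflict for A: A → e and A → e d *
  Overlap: { 'e' }

Answer: Yes. A → e / A → e d '*' on { 'e' }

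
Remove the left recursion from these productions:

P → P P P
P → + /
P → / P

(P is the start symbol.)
P is directly left-recursive. The standard transformation for
  A → A α₁ | ... | A α_m | β₁ | ... | β_n
is
  A  → β₁ A' | ... | β_n A'
  A' → α₁ A' | ... | α_m A' | ε

P → + / becomes P → + / P'
P → / P becomes P → / P P'
P → P P P becomes P' → P P P'
Add P' → ε

Resulting grammar:
P → + / P'
P → / P P'
P' → P P P'
P' → ε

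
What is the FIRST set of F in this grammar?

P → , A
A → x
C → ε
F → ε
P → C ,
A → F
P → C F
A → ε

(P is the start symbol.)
{ ε }

From F → ε:
  - ε-production, so ε ∈ FIRST(F)

Collecting: FIRST(F) = { ε }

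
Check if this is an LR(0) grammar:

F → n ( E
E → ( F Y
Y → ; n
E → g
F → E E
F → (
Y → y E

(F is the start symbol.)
No. Shift-reduce conflict between [F → ( .] and [E → . ( F Y]

Augment with F' → F and build the canonical LR(0) collection (I0 = CLOSURE({[F' → . F]}), then GOTO on every symbol after a dot until no new states appear). It has 16 states:
  I0: { [E → . ( F Y], [E → . g], [F → . (], [F → . E E], [F → . n ( E], [F' → . F] }  — shift
  I1: { [E → ( . F Y], [E → . ( F Y], [E → . g], [F → ( .], [F → . (], [F → . E E], [F → . n ( E] }  — shift, reduce
  I2: { [E → . ( F Y], [E → . g], [F → E . E] }  — shift
  I3: { [F' → F .] }  — accept
  I4: { [E → g .] }  — reduce
  I5: { [F → n . ( E] }  — shift
  I6: { [E → . ( F Y], [E → . g], [F → n ( . E] }  — shift
  I7: { [E → ( . F Y], [E → . ( F Y], [E → . g], [F → . (], [F → . E E], [F → . n ( E] }  — shift
  I8: { [F → n ( E .] }  — reduce
  I9: { [E → ( F . Y], [Y → . ; n], [Y → . y E] }  — shift
  I10: { [Y → ; . n] }  — shift
  I11: { [E → ( F Y .] }  — reduce
  I12: { [E → . ( F Y], [E → . g], [Y → y . E] }  — shift
  I13: { [Y → y E .] }  — reduce
  I14: { [Y → ; n .] }  — reduce
  I15: { [F → E E .] }  — reduce

Conflict in state I1:
  Shift-reduce conflict between [F → ( .] and [E → . ( F Y]
So the grammar is NOT LR(0).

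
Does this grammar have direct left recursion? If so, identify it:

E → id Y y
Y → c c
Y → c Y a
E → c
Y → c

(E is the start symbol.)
No direct left recursion

Direct left recursion occurs when N → N α for some non-terminal N (the right-hand side begins with the left-hand side itself).

E → id Y y: starts with id
Y → c c: starts with c
Y → c Y a: starts with c
E → c: starts with c
Y → c: starts with c

No direct left recursion found.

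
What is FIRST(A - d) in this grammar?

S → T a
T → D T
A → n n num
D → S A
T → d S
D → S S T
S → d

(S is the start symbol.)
FIRST sets of the non-terminals involved (from the grammar, by fixed-point iteration):
  FIRST(A) = { 'n' }

To compute FIRST(A - d), process the symbols left to right:
Symbol A is a non-terminal. Add FIRST(A) \ {ε} = { 'n' }
A is not nullable (ε ∉ FIRST(A)), so stop here.
FIRST(A - d) = { 'n' }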